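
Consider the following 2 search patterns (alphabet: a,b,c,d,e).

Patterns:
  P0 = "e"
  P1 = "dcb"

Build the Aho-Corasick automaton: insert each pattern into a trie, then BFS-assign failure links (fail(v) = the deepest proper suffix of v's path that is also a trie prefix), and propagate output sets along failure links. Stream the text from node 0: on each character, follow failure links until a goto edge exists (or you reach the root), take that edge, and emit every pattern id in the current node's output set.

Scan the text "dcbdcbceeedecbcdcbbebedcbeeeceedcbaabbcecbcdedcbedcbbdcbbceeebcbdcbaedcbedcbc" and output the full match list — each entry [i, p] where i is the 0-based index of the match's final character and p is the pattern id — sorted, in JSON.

Construct AC machine:
Trie nodes:
  0='ε' goto d→2 e→1
  1='e' goto ·  ←P0
  2='d' goto c→3
  3='dc' goto b→4
  4='dcb' goto ·  ←P1

Failure links (BFS by depth):
  n1('e'): parent n0 fail=0; on 'e' 0 → fail=0;  out {0}∪∅={0}
  n2('d'): parent n0 fail=0; on 'd' 0 → fail=0;  out ∅∪∅=∅
  n3('dc'): parent n2 fail=0; on 'c' 0 → fail=0;  out ∅∪∅=∅
  n4('dcb'): parent n3 fail=0; on 'b' 0 → fail=0;  out {1}∪∅={1}

Scan:
i=0 'd': node 0→2
i=1 'c': node 2→3
i=2 'b': node 3→4  → match P1@[0:2]
i=3 'd': node 4→2 (fail-walked)
i=4 'c': node 2→3
i=5 'b': node 3→4  → match P1@[3:5]
i=6 'c': node 4→0 (fail-walked)
i=7 'e': node 0→1  → match P0@[7:7]
i=8 'e': node 1→1 (fail-walked)  → match P0@[8:8]
i=9 'e': node 1→1 (fail-walked)  → match P0@[9:9]
i=10 'd': node 1→2 (fail-walked)
i=11 'e': node 2→1 (fail-walked)  → match P0@[11:11]
i=12 'c': node 1→0 (fail-walked)
i=13 'b': node 0→0
i=14 'c': node 0→0
i=15 'd': node 0→2
i=16 'c': node 2→3
i=17 'b': node 3→4  → match P1@[15:17]
i=18 'b': node 4→0 (fail-walked)
i=19 'e': node 0→1  → match P0@[19:19]
i=20 'b': node 1→0 (fail-walked)
i=21 'e': node 0→1  → match P0@[21:21]
i=22 'd': node 1→2 (fail-walked)
i=23 'c': node 2→3
i=24 'b': node 3→4  → match P1@[22:24]
i=25 'e': node 4→1 (fail-walked)  → match P0@[25:25]
i=26 'e': node 1→1 (fail-walked)  → match P0@[26:26]
i=27 'e': node 1→1 (fail-walked)  → match P0@[27:27]
i=28 'c': node 1→0 (fail-walked)
i=29 'e': node 0→1  → match P0@[29:29]
i=30 'e': node 1→1 (fail-walked)  → match P0@[30:30]
i=31 'd': node 1→2 (fail-walked)
i=32 'c': node 2→3
i=33 'b': node 3→4  → match P1@[31:33]
i=34 'a': node 4→0 (fail-walked)
i=35 'a': node 0→0
i=36 'b': node 0→0
i=37 'b': node 0→0
i=38 'c': node 0→0
i=39 'e': node 0→1  → match P0@[39:39]
i=40 'c': node 1→0 (fail-walked)
i=41 'b': node 0→0
i=42 'c': node 0→0
i=43 'd': node 0→2
i=44 'e': node 2→1 (fail-walked)  → match P0@[44:44]
i=45 'd': node 1→2 (fail-walked)
i=46 'c': node 2→3
i=47 'b': node 3→4  → match P1@[45:47]
i=48 'e': node 4→1 (fail-walked)  → match P0@[48:48]
i=49 'd': node 1→2 (fail-walked)
i=50 'c': node 2→3
i=51 'b': node 3→4  → match P1@[49:51]
i=52 'b': node 4→0 (fail-walked)
i=53 'd': node 0→2
i=54 'c': node 2→3
i=55 'b': node 3→4  → match P1@[53:55]
i=56 'b': node 4→0 (fail-walked)
i=57 'c': node 0→0
i=58 'e': node 0→1  → match P0@[58:58]
i=59 'e': node 1→1 (fail-walked)  → match P0@[59:59]
i=60 'e': node 1→1 (fail-walked)  → match P0@[60:60]
i=61 'b': node 1→0 (fail-walked)
i=62 'c': node 0→0
i=63 'b': node 0→0
i=64 'd': node 0→2
i=65 'c': node 2→3
i=66 'b': node 3→4  → match P1@[64:66]
i=67 'a': node 4→0 (fail-walked)
i=68 'e': node 0→1  → match P0@[68:68]
i=69 'd': node 1→2 (fail-walked)
i=70 'c': node 2→3
i=71 'b': node 3→4  → match P1@[69:71]
i=72 'e': node 4→1 (fail-walked)  → match P0@[72:72]
i=73 'd': node 1→2 (fail-walked)
i=74 'c': node 2→3
i=75 'b': node 3→4  → match P1@[73:75]
i=76 'c': node 4→0 (fail-walked)

All matches (sorted): [[2,1],[5,1],[7,0],[8,0],[9,0],[11,0],[17,1],[19,0],[21,0],[24,1],[25,0],[26,0],[27,0],[29,0],[30,0],[33,1],[39,0],[44,0],[47,1],[48,0],[51,1],[55,1],[58,0],[59,0],[60,0],[66,1],[68,0],[71,1],[72,0],[75,1]]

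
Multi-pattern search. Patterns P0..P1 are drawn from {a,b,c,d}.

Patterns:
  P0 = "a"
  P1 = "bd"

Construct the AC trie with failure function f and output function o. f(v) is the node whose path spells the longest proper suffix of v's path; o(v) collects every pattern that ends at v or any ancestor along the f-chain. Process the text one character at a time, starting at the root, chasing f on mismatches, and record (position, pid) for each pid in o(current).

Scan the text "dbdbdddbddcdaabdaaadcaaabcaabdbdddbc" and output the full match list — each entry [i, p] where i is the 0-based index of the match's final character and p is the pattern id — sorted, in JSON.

Build:
Trie (insert patterns):
  n0 'ε': a→1 b→2
  n1 'a': ·  [P0 ends]
  n2 'b': d→3
  n3 'bd': ·  [P1 ends]

Failure links (BFS by depth):
  n1('a'): parent n0 fail=0; on 'a' 0 → fail=0;  out {0}∪∅={0}
  n2('b'): parent n0 fail=0; on 'b' 0 → fail=0;  out ∅∪∅=∅
  n3('bd'): parent n2 fail=0; on 'd' 0 → fail=0;  out {1}∪∅={1}

Scan:
pos 0 'd': at 0
pos 1 'b': at 2
pos 2 'd': at 3  ** P1@[1:2]
pos 3 'b': at 2 ·f
pos 4 'd': at 3  ** P1@[3:4]
pos 5 'd': at 0 ·f
pos 6 'd': at 0
pos 7 'b': at 2
pos 8 'd': at 3  ** P1@[7:8]
pos 9 'd': at 0 ·f
pos 10 'c': at 0
pos 11 'd': at 0
pos 12 'a': at 1  ** P0@[12:12]
pos 13 'a': at 1 ·f  ** P0@[13:13]
pos 14 'b': at 2 ·f
pos 15 'd': at 3  ** P1@[14:15]
pos 16 'a': at 1 ·f  ** P0@[16:16]
pos 17 'a': at 1 ·f  ** P0@[17:17]
pos 18 'a': at 1 ·f  ** P0@[18:18]
pos 19 'd': at 0 ·f
pos 20 'c': at 0
pos 21 'a': at 1  ** P0@[21:21]
pos 22 'a': at 1 ·f  ** P0@[22:22]
pos 23 'a': at 1 ·f  ** P0@[23:23]
pos 24 'b': at 2 ·f
pos 25 'c': at 0 ·f
pos 26 'a': at 1  ** P0@[26:26]
pos 27 'a': at 1 ·f  ** P0@[27:27]
pos 28 'b': at 2 ·f
pos 29 'd': at 3  ** P1@[28:29]
pos 30 'b': at 2 ·f
pos 31 'd': at 3  ** P1@[30:31]
pos 32 'd': at 0 ·f
pos 33 'd': at 0
pos 34 'b': at 2
pos 35 'c': at 0 ·f

Result: [[2,1],[4,1],[8,1],[12,0],[13,0],[15,1],[16,0],[17,0],[18,0],[21,0],[22,0],[23,0],[26,0],[27,0],[29,1],[31,1]]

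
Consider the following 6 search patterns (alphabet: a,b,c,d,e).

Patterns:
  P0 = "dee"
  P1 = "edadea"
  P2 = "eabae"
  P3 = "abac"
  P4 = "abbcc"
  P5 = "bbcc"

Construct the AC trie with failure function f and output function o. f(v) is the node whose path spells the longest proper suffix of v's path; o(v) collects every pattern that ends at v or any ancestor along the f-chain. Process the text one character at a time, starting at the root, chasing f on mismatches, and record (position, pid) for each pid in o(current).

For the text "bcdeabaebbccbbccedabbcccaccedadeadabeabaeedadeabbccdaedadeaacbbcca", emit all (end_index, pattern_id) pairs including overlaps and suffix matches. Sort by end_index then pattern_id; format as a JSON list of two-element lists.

Build:
Trie nodes:
  0='ε' goto a→14 b→21 d→1 e→4
  1='d' goto e→2
  2='de' goto e→3
  3='dee' goto ·  [P0 ends]
  4='e' goto a→10 d→5
  5='ed' goto a→6
  6='eda' goto d→7
  7='edad' goto e→8
  8='edade' goto a→9
  9='edadea' goto ·  [P1 ends]
  10='ea' goto b→11
  11='eab' goto a→12
  12='eaba' goto e→13
  13='eabae' goto ·  [P2 ends]
  14='a' goto b→15
  15='ab' goto a→16 b→18
  16='aba' goto c→17
  17='abac' goto ·  [P3 ends]
  18='abb' goto c→19
  19='abbc' goto c→20
  20='abbcc' goto ·  [P4 ends]
  21='b' goto b→22
  22='bb' goto c→23
  23='bbc' goto c→24
  24='bbcc' goto ·  [P5 ends]

Failure links (BFS by depth):
  n1('d'): parent n0 fail=0; on 'd' 0 → fail=0;  out ∅∪∅=∅
  n4('e'): parent n0 fail=0; on 'e' 0 → fail=0;  out ∅∪∅=∅
  n14('a'): parent n0 fail=0; on 'a' 0 → fail=0;  out ∅∪∅=∅
  n21('b'): parent n0 fail=0; on 'b' 0 → fail=0;  out ∅∪∅=∅
  n2('de'): parent n1 fail=0; on 'e' 0 → fail=4;  out ∅∪∅=∅
  n5('ed'): parent n4 fail=0; on 'd' 0 → fail=1;  out ∅∪∅=∅
  n10('ea'): parent n4 fail=0; on 'a' 0 → fail=14;  out ∅∪∅=∅
  n15('ab'): parent n14 fail=0; on 'b' 0 → fail=21;  out ∅∪∅=∅
  n22('bb'): parent n21 fail=0; on 'b' 0 → fail=21;  out ∅∪∅=∅
  n3('dee'): parent n2 fail=4; on 'e' 4→0 → fail=4;  out {0}∪∅={0}
  n6('eda'): parent n5 fail=1; on 'a' 1→0 → fail=14;  out ∅∪∅=∅
  n11('eab'): parent n10 fail=14; on 'b' 14 → fail=15;  out ∅∪∅=∅
  n16('aba'): parent n15 fail=21; on 'a' 21→0 → fail=14;  out ∅∪∅=∅
  n18('abb'): parent n15 fail=21; on 'b' 21 → fail=22;  out ∅∪∅=∅
  n23('bbc'): parent n22 fail=21; on 'c' 21→0 → fail=0;  out ∅∪∅=∅
  n7('edad'): parent n6 fail=14; on 'd' 14→0 → fail=1;  out ∅∪∅=∅
  n12('eaba'): parent n11 fail=15; on 'a' 15 → fail=16;  out ∅∪∅=∅
  n17('abac'): parent n16 fail=14; on 'c' 14→0 → fail=0;  out {3}∪∅={3}
  n19('abbc'): parent n18 fail=22; on 'c' 22 → fail=23;  out ∅∪∅=∅
  n24('bbcc'): parent n23 fail=0; on 'c' 0 → fail=0;  out {5}∪∅={5}
  n8('edade'): parent n7 fail=1; on 'e' 1 → fail=2;  out ∅∪∅=∅
  n13('eabae'): parent n12 fail=16; on 'e' 16→14→0 → fail=4;  out {2}∪∅={2}
  n20('abbcc'): parent n19 fail=23; on 'c' 23 → fail=24;  out {4}∪{5}={4,5}
  n9('edadea'): parent n8 fail=2; on 'a' 2→4 → fail=10;  out {1}∪∅={1}

Scan:
[0] read 'b'  n0⇒n21
[1] read 'c'  n21⇒n0 (via fail)
[2] read 'd'  n0⇒n1
[3] read 'e'  n1⇒n2
[4] read 'a'  n2⇒n10 (via fail)
[5] read 'b'  n10⇒n11
[6] read 'a'  n11⇒n12
[7] read 'e'  n12⇒n13  emit P2@[3:7]
[8] read 'b'  n13⇒n21 (via fail)
[9] read 'b'  n21⇒n22
[10] read 'c'  n22⇒n23
[11] read 'c'  n23⇒n24  emit P5@[8:11]
[12] read 'b'  n24⇒n21 (via fail)
[13] read 'b'  n21⇒n22
[14] read 'c'  n22⇒n23
[15] read 'c'  n23⇒n24  emit P5@[12:15]
[16] read 'e'  n24⇒n4 (via fail)
[17] read 'd'  n4⇒n5
[18] read 'a'  n5⇒n6
[19] read 'b'  n6⇒n15 (via fail)
[20] read 'b'  n15⇒n18
[21] read 'c'  n18⇒n19
[22] read 'c'  n19⇒n20  emit P4@[18:22],P5@[19:22]
[23] read 'c'  n20⇒n0 (via fail)
[24] read 'a'  n0⇒n14
[25] read 'c'  n14⇒n0 (via fail)
[26] read 'c'  n0⇒n0
[27] read 'e'  n0⇒n4
[28] read 'd'  n4⇒n5
[29] read 'a'  n5⇒n6
[30] read 'd'  n6⇒n7
[31] read 'e'  n7⇒n8
[32] read 'a'  n8⇒n9  emit P1@[27:32]
[33] read 'd'  n9⇒n1 (via fail)
[34] read 'a'  n1⇒n14 (via fail)
[35] read 'b'  n14⇒n15
[36] read 'e'  n15⇒n4 (via fail)
[37] read 'a'  n4⇒n10
[38] read 'b'  n10⇒n11
[39] read 'a'  n11⇒n12
[40] read 'e'  n12⇒n13  emit P2@[36:40]
[41] read 'e'  n13⇒n4 (via fail)
[42] read 'd'  n4⇒n5
[43] read 'a'  n5⇒n6
[44] read 'd'  n6⇒n7
[45] read 'e'  n7⇒n8
[46] read 'a'  n8⇒n9  emit P1@[41:46]
[47] read 'b'  n9⇒n11 (via fail)
[48] read 'b'  n11⇒n18 (via fail)
[49] read 'c'  n18⇒n19
[50] read 'c'  n19⇒n20  emit P4@[46:50],P5@[47:50]
[51] read 'd'  n20⇒n1 (via fail)
[52] read 'a'  n1⇒n14 (via fail)
[53] read 'e'  n14⇒n4 (via fail)
[54] read 'd'  n4⇒n5
[55] read 'a'  n5⇒n6
[56] read 'd'  n6⇒n7
[57] read 'e'  n7⇒n8
[58] read 'a'  n8⇒n9  emit P1@[53:58]
[59] read 'a'  n9⇒n14 (via fail)
[60] read 'c'  n14⇒n0 (via fail)
[61] read 'b'  n0⇒n21
[62] read 'b'  n21⇒n22
[63] read 'c'  n22⇒n23
[64] read 'c'  n23⇒n24  emit P5@[61:64]
[65] read 'a'  n24⇒n14 (via fail)

All matches (sorted): [[7,2],[11,5],[15,5],[22,4],[22,5],[32,1],[40,2],[46,1],[50,4],[50,5],[58,1],[64,5]]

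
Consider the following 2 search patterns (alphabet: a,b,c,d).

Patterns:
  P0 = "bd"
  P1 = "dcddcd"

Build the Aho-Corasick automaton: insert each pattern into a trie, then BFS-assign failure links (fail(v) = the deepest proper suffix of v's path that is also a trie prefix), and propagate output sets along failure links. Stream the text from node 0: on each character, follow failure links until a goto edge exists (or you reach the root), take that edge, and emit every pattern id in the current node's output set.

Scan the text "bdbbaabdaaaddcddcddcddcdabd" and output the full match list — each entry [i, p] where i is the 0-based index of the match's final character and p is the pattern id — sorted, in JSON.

Construct AC machine:
Trie (insert patterns):
  n0 'ε': b→1 d→3
  n1 'b': d→2
  n2 'bd': ·  ←P0
  n3 'd': c→4
  n4 'dc': d→5
  n5 'dcd': d→6
  n6 'dcdd': c→7
  n7 'dcddc': d→8
  n8 'dcddcd': ·  ←P1

BFS fail/out derivation:
  n1('b'): parent n0 fail=0; on 'b' 0 → fail=0;  out ∅∪∅=∅
  n3('d'): parent n0 fail=0; on 'd' 0 → fail=0;  out ∅∪∅=∅
  n2('bd'): parent n1 fail=0; on 'd' 0 → fail=3;  out {0}∪∅={0}
  n4('dc'): parent n3 fail=0; on 'c' 0 → fail=0;  out ∅∪∅=∅
  n5('dcd'): parent n4 fail=0; on 'd' 0 → fail=3;  out ∅∪∅=∅
  n6('dcdd'): parent n5 fail=3; on 'd' 3→0 → fail=3;  out ∅∪∅=∅
  n7('dcddc'): parent n6 fail=3; on 'c' 3 → fail=4;  out ∅∪∅=∅
  n8('dcddcd'): parent n7 fail=4; on 'd' 4 → fail=5;  out {1}∪∅={1}

Text stream:
[0] read 'b'  n0⇒n1
[1] read 'd'  n1⇒n2  ** P0@[0:1]
[2] read 'b'  n2⇒n1 (fail-walked)
[3] read 'b'  n1⇒n1 (fail-walked)
[4] read 'a'  n1⇒n0 (fail-walked)
[5] read 'a'  n0⇒n0
[6] read 'b'  n0⇒n1
[7] read 'd'  n1⇒n2  ** P0@[6:7]
[8] read 'a'  n2⇒n0 (fail-walked)
[9] read 'a'  n0⇒n0
[10] read 'a'  n0⇒n0
[11] read 'd'  n0⇒n3
[12] read 'd'  n3⇒n3 (fail-walked)
[13] read 'c'  n3⇒n4
[14] read 'd'  n4⇒n5
[15] read 'd'  n5⇒n6
[16] read 'c'  n6⇒n7
[17] read 'd'  n7⇒n8  ** P1@[12:17]
[18] read 'd'  n8⇒n6 (fail-walked)
[19] read 'c'  n6⇒n7
[20] read 'd'  n7⇒n8  ** P1@[15:20]
[21] read 'd'  n8⇒n6 (fail-walked)
[22] read 'c'  n6⇒n7
[23] read 'd'  n7⇒n8  ** P1@[18:23]
[24] read 'a'  n8⇒n0 (fail-walked)
[25] read 'b'  n0⇒n1
[26] read 'd'  n1⇒n2  ** P0@[25:26]

Matches: [[1,0],[7,0],[17,1],[20,1],[23,1],[26,0]]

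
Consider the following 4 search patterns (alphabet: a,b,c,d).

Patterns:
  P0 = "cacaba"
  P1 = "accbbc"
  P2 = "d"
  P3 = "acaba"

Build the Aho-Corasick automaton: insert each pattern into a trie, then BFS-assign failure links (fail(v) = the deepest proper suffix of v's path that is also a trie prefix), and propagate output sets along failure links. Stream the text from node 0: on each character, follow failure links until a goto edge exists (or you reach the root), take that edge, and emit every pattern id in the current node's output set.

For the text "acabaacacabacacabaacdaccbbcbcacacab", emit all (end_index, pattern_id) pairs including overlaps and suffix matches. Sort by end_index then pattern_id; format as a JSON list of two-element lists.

Build:
Trie (insert patterns):
  0='ε' goto a→7 c→1 d→13
  1='c' goto a→2
  2='ca' goto c→3
  3='cac' goto a→4
  4='caca' goto b→5
  5='cacab' goto a→6
  6='cacaba' goto ·  ←P0
  7='a' goto c→8
  8='ac' goto a→14 c→9
  9='acc' goto b→10
  10='accb' goto b→11
  11='accbb' goto c→12
  12='accbbc' goto ·  ←P1
  13='d' goto ·  ←P2
  14='aca' goto b→15
  15='acab' goto a→16
  16='acaba' goto ·  ←P3

Failure links (BFS by depth):
  fail(1) 'c': from fail(0)=0 chase 'c': 0 ⇒ 0;  out=∅∪out(0)=∅
  fail(7) 'a': from fail(0)=0 chase 'a': 0 ⇒ 0;  out=∅∪out(0)=∅
  fail(13) 'd': from fail(0)=0 chase 'd': 0 ⇒ 0;  out={2}∪out(0)={2}
  fail(2) 'ca': from fail(1)=0 chase 'a': 0 ⇒ 7;  out=∅∪out(7)=∅
  fail(8) 'ac': from fail(7)=0 chase 'c': 0 ⇒ 1;  out=∅∪out(1)=∅
  fail(3) 'cac': from fail(2)=7 chase 'c': 7 ⇒ 8;  out=∅∪out(8)=∅
  fail(9) 'acc': from fail(8)=1 chase 'c': 1→0 ⇒ 1;  out=∅∪out(1)=∅
  fail(14) 'aca': from fail(8)=1 chase 'a': 1 ⇒ 2;  out=∅∪out(2)=∅
  fail(4) 'caca': from fail(3)=8 chase 'a': 8 ⇒ 14;  out=∅∪out(14)=∅
  fail(10) 'accb': from fail(9)=1 chase 'b': 1→0 ⇒ 0;  out=∅∪out(0)=∅
  fail(15) 'acab': from fail(14)=2 chase 'b': 2→7→0 ⇒ 0;  out=∅∪out(0)=∅
  fail(5) 'cacab': from fail(4)=14 chase 'b': 14 ⇒ 15;  out=∅∪out(15)=∅
  fail(11) 'accbb': from fail(10)=0 chase 'b': 0 ⇒ 0;  out=∅∪out(0)=∅
  fail(16) 'acaba': from fail(15)=0 chase 'a': 0 ⇒ 7;  out={3}∪out(7)={3}
  fail(6) 'cacaba': from fail(5)=15 chase 'a': 15 ⇒ 16;  out={0}∪out(16)={0,3}
  fail(12) 'accbbc': from fail(11)=0 chase 'c': 0 ⇒ 1;  out={1}∪out(1)={1}

Text stream:
[0] read 'a'  n0⇒n7
[1] read 'c'  n7⇒n8
[2] read 'a'  n8⇒n14
[3] read 'b'  n14⇒n15
[4] read 'a'  n15⇒n16  ** P3@[0:4]
[5] read 'a'  n16⇒n7 (fail-walked)
[6] read 'c'  n7⇒n8
[7] read 'a'  n8⇒n14
[8] read 'c'  n14⇒n3 (fail-walked)
[9] read 'a'  n3⇒n4
[10] read 'b'  n4⇒n5
[11] read 'a'  n5⇒n6  ** P0@[6:11],P3@[7:11]
[12] read 'c'  n6⇒n8 (fail-walked)
[13] read 'a'  n8⇒n14
[14] read 'c'  n14⇒n3 (fail-walked)
[15] read 'a'  n3⇒n4
[16] read 'b'  n4⇒n5
[17] read 'a'  n5⇒n6  ** P0@[12:17],P3@[13:17]
[18] read 'a'  n6⇒n7 (fail-walked)
[19] read 'c'  n7⇒n8
[20] read 'd'  n8⇒n13 (fail-walked)  ** P2@[20:20]
[21] read 'a'  n13⇒n7 (fail-walked)
[22] read 'c'  n7⇒n8
[23] read 'c'  n8⇒n9
[24] read 'b'  n9⇒n10
[25] read 'b'  n10⇒n11
[26] read 'c'  n11⇒n12  ** P1@[21:26]
[27] read 'b'  n12⇒n0 (fail-walked)
[28] read 'c'  n0⇒n1
[29] read 'a'  n1⇒n2
[30] read 'c'  n2⇒n3
[31] read 'a'  n3⇒n4
[32] read 'c'  n4⇒n3 (fail-walked)
[33] read 'a'  n3⇒n4
[34] read 'b'  n4⇒n5

Result: [[4,3],[11,0],[11,3],[17,0],[17,3],[20,2],[26,1]]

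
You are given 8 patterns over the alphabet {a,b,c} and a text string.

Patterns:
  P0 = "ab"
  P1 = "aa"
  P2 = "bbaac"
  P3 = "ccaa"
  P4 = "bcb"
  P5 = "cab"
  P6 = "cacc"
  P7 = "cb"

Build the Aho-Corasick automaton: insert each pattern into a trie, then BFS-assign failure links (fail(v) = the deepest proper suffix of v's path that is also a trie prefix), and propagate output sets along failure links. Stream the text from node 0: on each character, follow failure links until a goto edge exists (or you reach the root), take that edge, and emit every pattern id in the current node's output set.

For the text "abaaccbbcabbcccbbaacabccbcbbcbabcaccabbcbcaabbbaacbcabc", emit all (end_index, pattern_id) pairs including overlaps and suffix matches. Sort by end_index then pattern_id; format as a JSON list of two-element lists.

Construct AC machine:
Trie nodes:
  0='ε' goto a→1 b→4 c→9
  1='a' goto a→3 b→2
  2='ab' goto ·  [P0 ends]
  3='aa' goto ·  [P1 ends]
  4='b' goto b→5 c→13
  5='bb' goto a→6
  6='bba' goto a→7
  7='bbaa' goto c→8
  8='bbaac' goto ·  [P2 ends]
  9='c' goto a→15 b→19 c→10
  10='cc' goto a→11
  11='cca' goto a→12
  12='ccaa' goto ·  [P3 ends]
  13='bc' goto b→14
  14='bcb' goto ·  [P4 ends]
  15='ca' goto b→16 c→17
  16='cab' goto ·  [P5 ends]
  17='cac' goto c→18
  18='cacc' goto ·  [P6 ends]
  19='cb' goto ·  [P7 ends]

Failure links (BFS by depth):
  n1('a'): parent n0 fail=0; on 'a' 0 → fail=0;  out ∅∪∅=∅
  n4('b'): parent n0 fail=0; on 'b' 0 → fail=0;  out ∅∪∅=∅
  n9('c'): parent n0 fail=0; on 'c' 0 → fail=0;  out ∅∪∅=∅
  n2('ab'): parent n1 fail=0; on 'b' 0 → fail=4;  out {0}∪∅={0}
  n3('aa'): parent n1 fail=0; on 'a' 0 → fail=1;  out {1}∪∅={1}
  n5('bb'): parent n4 fail=0; on 'b' 0 → fail=4;  out ∅∪∅=∅
  n10('cc'): parent n9 fail=0; on 'c' 0 → fail=9;  out ∅∪∅=∅
  n13('bc'): parent n4 fail=0; on 'c' 0 → fail=9;  out ∅∪∅=∅
  n15('ca'): parent n9 fail=0; on 'a' 0 → fail=1;  out ∅∪∅=∅
  n19('cb'): parent n9 fail=0; on 'b' 0 → fail=4;  out {7}∪∅={7}
  n6('bba'): parent n5 fail=4; on 'a' 4→0 → fail=1;  out ∅∪∅=∅
  n11('cca'): parent n10 fail=9; on 'a' 9 → fail=15;  out ∅∪∅=∅
  n14('bcb'): parent n13 fail=9; on 'b' 9 → fail=19;  out {4}∪{7}={4,7}
  n16('cab'): parent n15 fail=1; on 'b' 1 → fail=2;  out {5}∪{0}={0,5}
  n17('cac'): parent n15 fail=1; on 'c' 1→0 → fail=9;  out ∅∪∅=∅
  n7('bbaa'): parent n6 fail=1; on 'a' 1 → fail=3;  out ∅∪{1}={1}
  n12('ccaa'): parent n11 fail=15; on 'a' 15→1 → fail=3;  out {3}∪{1}={1,3}
  n18('cacc'): parent n17 fail=9; on 'c' 9 → fail=10;  out {6}∪∅={6}
  n8('bbaac'): parent n7 fail=3; on 'c' 3→1→0 → fail=9;  out {2}∪∅={2}

Text stream:
[0] read 'a'  n0⇒n1
[1] read 'b'  n1⇒n2  ** P0@[0:1]
[2] read 'a'  n2⇒n1 (fail-walked)
[3] read 'a'  n1⇒n3  ** P1@[2:3]
[4] read 'c'  n3⇒n9 (fail-walked)
[5] read 'c'  n9⇒n10
[6] read 'b'  n10⇒n19 (fail-walked)  ** P7@[5:6]
[7] read 'b'  n19⇒n5 (fail-walked)
[8] read 'c'  n5⇒n13 (fail-walked)
[9] read 'a'  n13⇒n15 (fail-walked)
[10] read 'b'  n15⇒n16  ** P0@[9:10],P5@[8:10]
[11] read 'b'  n16⇒n5 (fail-walked)
[12] read 'c'  n5⇒n13 (fail-walked)
[13] read 'c'  n13⇒n10 (fail-walked)
[14] read 'c'  n10⇒n10 (fail-walked)
[15] read 'b'  n10⇒n19 (fail-walked)  ** P7@[14:15]
[16] read 'b'  n19⇒n5 (fail-walked)
[17] read 'a'  n5⇒n6
[18] read 'a'  n6⇒n7  ** P1@[17:18]
[19] read 'c'  n7⇒n8  ** P2@[15:19]
[20] read 'a'  n8⇒n15 (fail-walked)
[21] read 'b'  n15⇒n16  ** P0@[20:21],P5@[19:21]
[22] read 'c'  n16⇒n13 (fail-walked)
[23] read 'c'  n13⇒n10 (fail-walked)
[24] read 'b'  n10⇒n19 (fail-walked)  ** P7@[23:24]
[25] read 'c'  n19⇒n13 (fail-walked)
[26] read 'b'  n13⇒n14  ** P4@[24:26],P7@[25:26]
[27] read 'b'  n14⇒n5 (fail-walked)
[28] read 'c'  n5⇒n13 (fail-walked)
[29] read 'b'  n13⇒n14  ** P4@[27:29],P7@[28:29]
[30] read 'a'  n14⇒n1 (fail-walked)
[31] read 'b'  n1⇒n2  ** P0@[30:31]
[32] read 'c'  n2⇒n13 (fail-walked)
[33] read 'a'  n13⇒n15 (fail-walked)
[34] read 'c'  n15⇒n17
[35] read 'c'  n17⇒n18  ** P6@[32:35]
[36] read 'a'  n18⇒n11 (fail-walked)
[37] read 'b'  n11⇒n16 (fail-walked)  ** P0@[36:37],P5@[35:37]
[38] read 'b'  n16⇒n5 (fail-walked)
[39] read 'c'  n5⇒n13 (fail-walked)
[40] read 'b'  n13⇒n14  ** P4@[38:40],P7@[39:40]
[41] read 'c'  n14⇒n13 (fail-walked)
[42] read 'a'  n13⇒n15 (fail-walked)
[43] read 'a'  n15⇒n3 (fail-walked)  ** P1@[42:43]
[44] read 'b'  n3⇒n2 (fail-walked)  ** P0@[43:44]
[45] read 'b'  n2⇒n5 (fail-walked)
[46] read 'b'  n5⇒n5 (fail-walked)
[47] read 'a'  n5⇒n6
[48] read 'a'  n6⇒n7  ** P1@[47:48]
[49] read 'c'  n7⇒n8  ** P2@[45:49]
[50] read 'b'  n8⇒n19 (fail-walked)  ** P7@[49:50]
[51] read 'c'  n19⇒n13 (fail-walked)
[52] read 'a'  n13⇒n15 (fail-walked)
[53] read 'b'  n15⇒n16  ** P0@[52:53],P5@[51:53]
[54] read 'c'  n16⇒n13 (fail-walked)

All matches (sorted): [[1,0],[3,1],[6,7],[10,0],[10,5],[15,7],[18,1],[19,2],[21,0],[21,5],[24,7],[26,4],[26,7],[29,4],[29,7],[31,0],[35,6],[37,0],[37,5],[40,4],[40,7],[43,1],[44,0],[48,1],[49,2],[50,7],[53,0],[53,5]]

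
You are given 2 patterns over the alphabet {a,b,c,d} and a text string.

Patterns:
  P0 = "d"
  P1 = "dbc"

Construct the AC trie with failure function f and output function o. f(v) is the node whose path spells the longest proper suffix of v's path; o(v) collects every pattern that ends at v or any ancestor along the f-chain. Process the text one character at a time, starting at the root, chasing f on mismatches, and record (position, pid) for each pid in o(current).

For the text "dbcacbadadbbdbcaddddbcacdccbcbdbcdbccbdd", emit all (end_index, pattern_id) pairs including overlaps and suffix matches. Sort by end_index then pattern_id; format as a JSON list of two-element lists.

Build automaton:
Trie (insert patterns):
  n0 'ε': d→1
  n1 'd': b→2  [P0 ends]
  n2 'db': c→3
  n3 'dbc': ·  [P1 ends]

Failure links (BFS by depth):
  fail(1) 'd': from fail(0)=0 chase 'd': 0 ⇒ 0;  out={0}∪out(0)={0}
  fail(2) 'db': from fail(1)=0 chase 'b': 0 ⇒ 0;  out=∅∪out(0)=∅
  fail(3) 'dbc': from fail(2)=0 chase 'c': 0 ⇒ 0;  out={1}∪out(0)={1}

Scan:
[0] read 'd'  n0⇒n1  ** P0@[0:0]
[1] read 'b'  n1⇒n2
[2] read 'c'  n2⇒n3  ** P1@[0:2]
[3] read 'a'  n3⇒n0 (fail-walked)
[4] read 'c'  n0⇒n0
[5] read 'b'  n0⇒n0
[6] read 'a'  n0⇒n0
[7] read 'd'  n0⇒n1  ** P0@[7:7]
[8] read 'a'  n1⇒n0 (fail-walked)
[9] read 'd'  n0⇒n1  ** P0@[9:9]
[10] read 'b'  n1⇒n2
[11] read 'b'  n2⇒n0 (fail-walked)
[12] read 'd'  n0⇒n1  ** P0@[12:12]
[13] read 'b'  n1⇒n2
[14] read 'c'  n2⇒n3  ** P1@[12:14]
[15] read 'a'  n3⇒n0 (fail-walked)
[16] read 'd'  n0⇒n1  ** P0@[16:16]
[17] read 'd'  n1⇒n1 (fail-walked)  ** P0@[17:17]
[18] read 'd'  n1⇒n1 (fail-walked)  ** P0@[18:18]
[19] read 'd'  n1⇒n1 (fail-walked)  ** P0@[19:19]
[20] read 'b'  n1⇒n2
[21] read 'c'  n2⇒n3  ** P1@[19:21]
[22] read 'a'  n3⇒n0 (fail-walked)
[23] read 'c'  n0⇒n0
[24] read 'd'  n0⇒n1  ** P0@[24:24]
[25] read 'c'  n1⇒n0 (fail-walked)
[26] read 'c'  n0⇒n0
[27] read 'b'  n0⇒n0
[28] read 'c'  n0⇒n0
[29] read 'b'  n0⇒n0
[30] read 'd'  n0⇒n1  ** P0@[30:30]
[31] read 'b'  n1⇒n2
[32] read 'c'  n2⇒n3  ** P1@[30:32]
[33] read 'd'  n3⇒n1 (fail-walked)  ** P0@[33:33]
[34] read 'b'  n1⇒n2
[35] read 'c'  n2⇒n3  ** P1@[33:35]
[36] read 'c'  n3⇒n0 (fail-walked)
[37] read 'b'  n0⇒n0
[38] read 'd'  n0⇒n1  ** P0@[38:38]
[39] read 'd'  n1⇒n1 (fail-walked)  ** P0@[39:39]

Matches: [[0,0],[2,1],[7,0],[9,0],[12,0],[14,1],[16,0],[17,0],[18,0],[19,0],[21,1],[24,0],[30,0],[32,1],[33,0],[35,1],[38,0],[39,0]]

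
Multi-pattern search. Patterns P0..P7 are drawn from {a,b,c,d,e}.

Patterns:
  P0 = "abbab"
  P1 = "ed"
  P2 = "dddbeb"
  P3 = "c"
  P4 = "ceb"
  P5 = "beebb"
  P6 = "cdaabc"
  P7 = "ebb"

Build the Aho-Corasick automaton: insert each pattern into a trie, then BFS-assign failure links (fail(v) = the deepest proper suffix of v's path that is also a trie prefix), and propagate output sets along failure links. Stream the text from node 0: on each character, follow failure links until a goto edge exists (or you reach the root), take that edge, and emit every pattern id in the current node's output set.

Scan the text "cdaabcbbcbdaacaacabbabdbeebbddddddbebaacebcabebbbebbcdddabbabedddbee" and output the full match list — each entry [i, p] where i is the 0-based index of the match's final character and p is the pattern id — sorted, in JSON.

Construct AC machine:
Trie (insert patterns):
  0='ε' goto a→1 b→17 c→14 d→8 e→6
  1='a' goto b→2
  2='ab' goto b→3
  3='abb' goto a→4
  4='abba' goto b→5
  5='abbab' goto ·  [P0 ends]
  6='e' goto b→27 d→7
  7='ed' goto ·  [P1 ends]
  8='d' goto d→9
  9='dd' goto d→10
  10='ddd' goto b→11
  11='dddb' goto e→12
  12='dddbe' goto b→13
  13='dddbeb' goto ·  [P2 ends]
  14='c' goto d→22 e→15  [P3 ends]
  15='ce' goto b→16
  16='ceb' goto ·  [P4 ends]
  17='b' goto e→18
  18='be' goto e→19
  19='bee' goto b→20
  20='beeb' goto b→21
  21='beebb' goto ·  [P5 ends]
  22='cd' goto a→23
  23='cda' goto a→24
  24='cdaa' goto b→25
  25='cdaab' goto c→26
  26='cdaabc' goto ·  [P6 ends]
  27='eb' goto b→28
  28='ebb' goto ·  [P7 ends]

BFS fail/out derivation:
  n1('a'): parent n0 fail=0; on 'a' 0 → fail=0;  out ∅∪∅=∅
  n6('e'): parent n0 fail=0; on 'e' 0 → fail=0;  out ∅∪∅=∅
  n8('d'): parent n0 fail=0; on 'd' 0 → fail=0;  out ∅∪∅=∅
  n14('c'): parent n0 fail=0; on 'c' 0 → fail=0;  out {3}∪∅={3}
  n17('b'): parent n0 fail=0; on 'b' 0 → fail=0;  out ∅∪∅=∅
  n2('ab'): parent n1 fail=0; on 'b' 0 → fail=17;  out ∅∪∅=∅
  n7('ed'): parent n6 fail=0; on 'd' 0 → fail=8;  out {1}∪∅={1}
  n9('dd'): parent n8 fail=0; on 'd' 0 → fail=8;  out ∅∪∅=∅
  n15('ce'): parent n14 fail=0; on 'e' 0 → fail=6;  out ∅∪∅=∅
  n18('be'): parent n17 fail=0; on 'e' 0 → fail=6;  out ∅∪∅=∅
  n22('cd'): parent n14 fail=0; on 'd' 0 → fail=8;  out ∅∪∅=∅
  n27('eb'): parent n6 fail=0; on 'b' 0 → fail=17;  out ∅∪∅=∅
  n3('abb'): parent n2 fail=17; on 'b' 17→0 → fail=17;  out ∅∪∅=∅
  n10('ddd'): parent n9 fail=8; on 'd' 8 → fail=9;  out ∅∪∅=∅
  n16('ceb'): parent n15 fail=6; on 'b' 6 → fail=27;  out {4}∪∅={4}
  n19('bee'): parent n18 fail=6; on 'e' 6→0 → fail=6;  out ∅∪∅=∅
  n23('cda'): parent n22 fail=8; on 'a' 8→0 → fail=1;  out ∅∪∅=∅
  n28('ebb'): parent n27 fail=17; on 'b' 17→0 → fail=17;  out {7}∪∅={7}
  n4('abba'): parent n3 fail=17; on 'a' 17→0 → fail=1;  out ∅∪∅=∅
  n11('dddb'): parent n10 fail=9; on 'b' 9→8→0 → fail=17;  out ∅∪∅=∅
  n20('beeb'): parent n19 fail=6; on 'b' 6 → fail=27;  out ∅∪∅=∅
  n24('cdaa'): parent n23 fail=1; on 'a' 1→0 → fail=1;  out ∅∪∅=∅
  n5('abbab'): parent n4 fail=1; on 'b' 1 → fail=2;  out {0}∪∅={0}
  n12('dddbe'): parent n11 fail=17; on 'e' 17 → fail=18;  out ∅∪∅=∅
  n21('beebb'): parent n20 fail=27; on 'b' 27 → fail=28;  out {5}∪{7}={5,7}
  n25('cdaab'): parent n24 fail=1; on 'b' 1 → fail=2;  out ∅∪∅=∅
  n13('dddbeb'): parent n12 fail=18; on 'b' 18→6 → fail=27;  out {2}∪∅={2}
  n26('cdaabc'): parent n25 fail=2; on 'c' 2→17→0 → fail=14;  out {6}∪{3}={3,6}

Run:
pos 0 'c': at 14  ** P3@[0:0]
pos 1 'd': at 22
pos 2 'a': at 23
pos 3 'a': at 24
pos 4 'b': at 25
pos 5 'c': at 26  ** P3@[5:5],P6@[0:5]
pos 6 'b': at 17 (via fail)
pos 7 'b': at 17 (via fail)
pos 8 'c': at 14 (via fail)  ** P3@[8:8]
pos 9 'b': at 17 (via fail)
pos 10 'd': at 8 (via fail)
pos 11 'a': at 1 (via fail)
pos 12 'a': at 1 (via fail)
pos 13 'c': at 14 (via fail)  ** P3@[13:13]
pos 14 'a': at 1 (via fail)
pos 15 'a': at 1 (via fail)
pos 16 'c': at 14 (via fail)  ** P3@[16:16]
pos 17 'a': at 1 (via fail)
pos 18 'b': at 2
pos 19 'b': at 3
pos 20 'a': at 4
pos 21 'b': at 5  ** P0@[17:21]
pos 22 'd': at 8 (via fail)
pos 23 'b': at 17 (via fail)
pos 24 'e': at 18
pos 25 'e': at 19
pos 26 'b': at 20
pos 27 'b': at 21  ** P5@[23:27],P7@[25:27]
pos 28 'd': at 8 (via fail)
pos 29 'd': at 9
pos 30 'd': at 10
pos 31 'd': at 10 (via fail)
pos 32 'd': at 10 (via fail)
pos 33 'd': at 10 (via fail)
pos 34 'b': at 11
pos 35 'e': at 12
pos 36 'b': at 13  ** P2@[31:36]
pos 37 'a': at 1 (via fail)
pos 38 'a': at 1 (via fail)
pos 39 'c': at 14 (via fail)  ** P3@[39:39]
pos 40 'e': at 15
pos 41 'b': at 16  ** P4@[39:41]
pos 42 'c': at 14 (via fail)  ** P3@[42:42]
pos 43 'a': at 1 (via fail)
pos 44 'b': at 2
pos 45 'e': at 18 (via fail)
pos 46 'b': at 27 (via fail)
pos 47 'b': at 28  ** P7@[45:47]
pos 48 'b': at 17 (via fail)
pos 49 'e': at 18
pos 50 'b': at 27 (via fail)
pos 51 'b': at 28  ** P7@[49:51]
pos 52 'c': at 14 (via fail)  ** P3@[52:52]
pos 53 'd': at 22
pos 54 'd': at 9 (via fail)
pos 55 'd': at 10
pos 56 'a': at 1 (via fail)
pos 57 'b': at 2
pos 58 'b': at 3
pos 59 'a': at 4
pos 60 'b': at 5  ** P0@[56:60]
pos 61 'e': at 18 (via fail)
pos 62 'd': at 7 (via fail)  ** P1@[61:62]
pos 63 'd': at 9 (via fail)
pos 64 'd': at 10
pos 65 'b': at 11
pos 66 'e': at 12
pos 67 'e': at 19 (via fail)

Result: [[0,3],[5,3],[5,6],[8,3],[13,3],[16,3],[21,0],[27,5],[27,7],[36,2],[39,3],[41,4],[42,3],[47,7],[51,7],[52,3],[60,0],[62,1]]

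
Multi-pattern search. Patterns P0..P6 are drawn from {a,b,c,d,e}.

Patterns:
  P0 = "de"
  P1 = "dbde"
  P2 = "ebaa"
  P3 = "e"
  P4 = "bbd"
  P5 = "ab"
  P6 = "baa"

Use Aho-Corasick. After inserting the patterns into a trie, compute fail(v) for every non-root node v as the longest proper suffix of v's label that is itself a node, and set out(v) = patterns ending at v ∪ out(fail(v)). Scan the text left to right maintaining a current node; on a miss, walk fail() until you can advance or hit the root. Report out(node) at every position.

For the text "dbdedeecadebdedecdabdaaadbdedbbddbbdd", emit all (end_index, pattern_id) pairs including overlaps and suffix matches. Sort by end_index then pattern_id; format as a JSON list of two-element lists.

Construct AC machine:
Trie nodes:
  n0 'ε': a→13 b→10 d→1 e→6
  n1 'd': b→3 e→2
  n2 'de': ·  ←P0
  n3 'db': d→4
  n4 'dbd': e→5
  n5 'dbde': ·  ←P1
  n6 'e': b→7  ←P3
  n7 'eb': a→8
  n8 'eba': a→9
  n9 'ebaa': ·  ←P2
  n10 'b': a→15 b→11
  n11 'bb': d→12
  n12 'bbd': ·  ←P4
  n13 'a': b→14
  n14 'ab': ·  ←P5
  n15 'ba': a→16
  n16 'baa': ·  ←P6

Failure links (BFS by depth):
  fail(1) 'd': from fail(0)=0 chase 'd': 0 ⇒ 0;  out=∅∪out(0)=∅
  fail(6) 'e': from fail(0)=0 chase 'e': 0 ⇒ 0;  out={3}∪out(0)={3}
  fail(10) 'b': from fail(0)=0 chase 'b': 0 ⇒ 0;  out=∅∪out(0)=∅
  fail(13) 'a': from fail(0)=0 chase 'a': 0 ⇒ 0;  out=∅∪out(0)=∅
  fail(2) 'de': from fail(1)=0 chase 'e': 0 ⇒ 6;  out={0}∪out(6)={0,3}
  fail(3) 'db': from fail(1)=0 chase 'b': 0 ⇒ 10;  out=∅∪out(10)=∅
  fail(7) 'eb': from fail(6)=0 chase 'b': 0 ⇒ 10;  out=∅∪out(10)=∅
  fail(11) 'bb': from fail(10)=0 chase 'b': 0 ⇒ 10;  out=∅∪out(10)=∅
  fail(14) 'ab': from fail(13)=0 chase 'b': 0 ⇒ 10;  out={5}∪out(10)={5}
  fail(15) 'ba': from fail(10)=0 chase 'a': 0 ⇒ 13;  out=∅∪out(13)=∅
  fail(4) 'dbd': from fail(3)=10 chase 'd': 10→0 ⇒ 1;  out=∅∪out(1)=∅
  fail(8) 'eba': from fail(7)=10 chase 'a': 10 ⇒ 15;  out=∅∪out(15)=∅
  fail(12) 'bbd': from fail(11)=10 chase 'd': 10→0 ⇒ 1;  out={4}∪out(1)={4}
  fail(16) 'baa': from fail(15)=13 chase 'a': 13→0 ⇒ 13;  out={6}∪out(13)={6}
  fail(5) 'dbde': from fail(4)=1 chase 'e': 1 ⇒ 2;  out={1}∪out(2)={0,1,3}
  fail(9) 'ebaa': from fail(8)=15 chase 'a': 15 ⇒ 16;  out={2}∪out(16)={2,6}

Scan:
i=0 'd': node 0→1
i=1 'b': node 1→3
i=2 'd': node 3→4
i=3 'e': node 4→5  ** P0@[2:3],P1@[0:3],P3@[3:3]
i=4 'd': node 5→1 (fail-walked)
i=5 'e': node 1→2  ** P0@[4:5],P3@[5:5]
i=6 'e': node 2→6 (fail-walked)  ** P3@[6:6]
i=7 'c': node 6→0 (fail-walked)
i=8 'a': node 0→13
i=9 'd': node 13→1 (fail-walked)
i=10 'e': node 1→2  ** P0@[9:10],P3@[10:10]
i=11 'b': node 2→7 (fail-walked)
i=12 'd': node 7→1 (fail-walked)
i=13 'e': node 1→2  ** P0@[12:13],P3@[13:13]
i=14 'd': node 2→1 (fail-walked)
i=15 'e': node 1→2  ** P0@[14:15],P3@[15:15]
i=16 'c': node 2→0 (fail-walked)
i=17 'd': node 0→1
i=18 'a': node 1→13 (fail-walked)
i=19 'b': node 13→14  ** P5@[18:19]
i=20 'd': node 14→1 (fail-walked)
i=21 'a': node 1→13 (fail-walked)
i=22 'a': node 13→13 (fail-walked)
i=23 'a': node 13→13 (fail-walked)
i=24 'd': node 13→1 (fail-walked)
i=25 'b': node 1→3
i=26 'd': node 3→4
i=27 'e': node 4→5  ** P0@[26:27],P1@[24:27],P3@[27:27]
i=28 'd': node 5→1 (fail-walked)
i=29 'b': node 1→3
i=30 'b': node 3→11 (fail-walked)
i=31 'd': node 11→12  ** P4@[29:31]
i=32 'd': node 12→1 (fail-walked)
i=33 'b': node 1→3
i=34 'b': node 3→11 (fail-walked)
i=35 'd': node 11→12  ** P4@[33:35]
i=36 'd': node 12→1 (fail-walked)

Matches: [[3,0],[3,1],[3,3],[5,0],[5,3],[6,3],[10,0],[10,3],[13,0],[13,3],[15,0],[15,3],[19,5],[27,0],[27,1],[27,3],[31,4],[35,4]]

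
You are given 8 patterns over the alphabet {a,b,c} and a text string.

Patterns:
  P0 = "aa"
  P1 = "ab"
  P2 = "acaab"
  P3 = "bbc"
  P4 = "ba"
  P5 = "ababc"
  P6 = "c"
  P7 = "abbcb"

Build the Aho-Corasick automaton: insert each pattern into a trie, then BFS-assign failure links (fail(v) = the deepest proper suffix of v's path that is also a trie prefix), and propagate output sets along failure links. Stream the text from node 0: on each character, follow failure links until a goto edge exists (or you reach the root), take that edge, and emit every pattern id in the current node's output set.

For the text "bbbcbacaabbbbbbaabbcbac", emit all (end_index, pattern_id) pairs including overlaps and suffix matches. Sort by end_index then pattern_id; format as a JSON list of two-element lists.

Build:
Trie (insert patterns):
  0='ε' goto a→1 b→8 c→15
  1='a' goto a→2 b→3 c→4
  2='aa' goto ·  ←P0
  3='ab' goto a→12 b→16  ←P1
  4='ac' goto a→5
  5='aca' goto a→6
  6='acaa' goto b→7
  7='acaab' goto ·  ←P2
  8='b' goto a→11 b→9
  9='bb' goto c→10
  10='bbc' goto ·  ←P3
  11='ba' goto ·  ←P4
  12='aba' goto b→13
  13='abab' goto c→14
  14='ababc' goto ·  ←P5
  15='c' goto ·  ←P6
  16='abb' goto c→17
  17='abbc' goto b→18
  18='abbcb' goto ·  ←P7

BFS fail/out derivation:
  fail(1) 'a': from fail(0)=0 chase 'a': 0 ⇒ 0;  out=∅∪out(0)=∅
  fail(8) 'b': from fail(0)=0 chase 'b': 0 ⇒ 0;  out=∅∪out(0)=∅
  fail(15) 'c': from fail(0)=0 chase 'c': 0 ⇒ 0;  out={6}∪out(0)={6}
  fail(2) 'aa': from fail(1)=0 chase 'a': 0 ⇒ 1;  out={0}∪out(1)={0}
  fail(3) 'ab': from fail(1)=0 chase 'b': 0 ⇒ 8;  out={1}∪out(8)={1}
  fail(4) 'ac': from fail(1)=0 chase 'c': 0 ⇒ 15;  out=∅∪out(15)={6}
  fail(9) 'bb': from fail(8)=0 chase 'b': 0 ⇒ 8;  out=∅∪out(8)=∅
  fail(11) 'ba': from fail(8)=0 chase 'a': 0 ⇒ 1;  out={4}∪out(1)={4}
  fail(5) 'aca': from fail(4)=15 chase 'a': 15→0 ⇒ 1;  out=∅∪out(1)=∅
  fail(10) 'bbc': from fail(9)=8 chase 'c': 8→0 ⇒ 15;  out={3}∪out(15)={3,6}
  fail(12) 'aba': from fail(3)=8 chase 'a': 8 ⇒ 11;  out=∅∪out(11)={4}
  fail(16) 'abb': from fail(3)=8 chase 'b': 8 ⇒ 9;  out=∅∪out(9)=∅
  fail(6) 'acaa': from fail(5)=1 chase 'a': 1 ⇒ 2;  out=∅∪out(2)={0}
  fail(13) 'abab': from fail(12)=11 chase 'b': 11→1 ⇒ 3;  out=∅∪out(3)={1}
  fail(17) 'abbc': from fail(16)=9 chase 'c': 9 ⇒ 10;  out=∅∪out(10)={3,6}
  fail(7) 'acaab': from fail(6)=2 chase 'b': 2→1 ⇒ 3;  out={2}∪out(3)={1,2}
  fail(14) 'ababc': from fail(13)=3 chase 'c': 3→8→0 ⇒ 15;  out={5}∪out(15)={5,6}
  fail(18) 'abbcb': from fail(17)=10 chase 'b': 10→15→0 ⇒ 8;  out={7}∪out(8)={7}

Run:
pos 0 'b': at 8
pos 1 'b': at 9
pos 2 'b': at 9 (fail-walked)
pos 3 'c': at 10  ** P3@[1:3],P6@[3:3]
pos 4 'b': at 8 (fail-walked)
pos 5 'a': at 11  ** P4@[4:5]
pos 6 'c': at 4 (fail-walked)  ** P6@[6:6]
pos 7 'a': at 5
pos 8 'a': at 6  ** P0@[7:8]
pos 9 'b': at 7  ** P1@[8:9],P2@[5:9]
pos 10 'b': at 16 (fail-walked)
pos 11 'b': at 9 (fail-walked)
pos 12 'b': at 9 (fail-walked)
pos 13 'b': at 9 (fail-walked)
pos 14 'b': at 9 (fail-walked)
pos 15 'a': at 11 (fail-walked)  ** P4@[14:15]
pos 16 'a': at 2 (fail-walked)  ** P0@[15:16]
pos 17 'b': at 3 (fail-walked)  ** P1@[16:17]
pos 18 'b': at 16
pos 19 'c': at 17  ** P3@[17:19],P6@[19:19]
pos 20 'b': at 18  ** P7@[16:20]
pos 21 'a': at 11 (fail-walked)  ** P4@[20:21]
pos 22 'c': at 4 (fail-walked)  ** P6@[22:22]

Result: [[3,3],[3,6],[5,4],[6,6],[8,0],[9,1],[9,2],[15,4],[16,0],[17,1],[19,3],[19,6],[20,7],[21,4],[22,6]]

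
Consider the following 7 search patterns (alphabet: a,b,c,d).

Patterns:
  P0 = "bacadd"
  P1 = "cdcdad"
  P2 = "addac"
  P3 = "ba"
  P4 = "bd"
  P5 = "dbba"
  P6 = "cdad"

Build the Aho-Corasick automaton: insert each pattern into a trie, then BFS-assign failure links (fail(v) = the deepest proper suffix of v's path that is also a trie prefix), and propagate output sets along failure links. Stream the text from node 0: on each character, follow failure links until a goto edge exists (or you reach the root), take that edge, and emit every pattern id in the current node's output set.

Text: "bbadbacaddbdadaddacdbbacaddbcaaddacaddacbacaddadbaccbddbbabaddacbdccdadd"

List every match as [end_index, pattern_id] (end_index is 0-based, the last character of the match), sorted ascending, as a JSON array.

Construct AC machine:
Trie (insert patterns):
  0='ε' goto a→13 b→1 c→7 d→19
  1='b' goto a→2 d→18
  2='ba' goto c→3  ←P3
  3='bac' goto a→4
  4='baca' goto d→5
  5='bacad' goto d→6
  6='bacadd' goto ·  ←P0
  7='c' goto d→8
  8='cd' goto a→23 c→9
  9='cdc' goto d→10
  10='cdcd' goto a→11
  11='cdcda' goto d→12
  12='cdcdad' goto ·  ←P1
  13='a' goto d→14
  14='ad' goto d→15
  15='add' goto a→16
  16='adda' goto c→17
  17='addac' goto ·  ←P2
  18='bd' goto ·  ←P4
  19='d' goto b→20
  20='db' goto b→21
  21='dbb' goto a→22
  22='dbba' goto ·  ←P5
  23='cda' goto d→24
  24='cdad' goto ·  ←P6

Failure links (BFS by depth):
  n1('b'): parent n0 fail=0; on 'b' 0 → fail=0;  out ∅∪∅=∅
  n7('c'): parent n0 fail=0; on 'c' 0 → fail=0;  out ∅∪∅=∅
  n13('a'): parent n0 fail=0; on 'a' 0 → fail=0;  out ∅∪∅=∅
  n19('d'): parent n0 fail=0; on 'd' 0 → fail=0;  out ∅∪∅=∅
  n2('ba'): parent n1 fail=0; on 'a' 0 → fail=13;  out {3}∪∅={3}
  n8('cd'): parent n7 fail=0; on 'd' 0 → fail=19;  out ∅∪∅=∅
  n14('ad'): parent n13 fail=0; on 'd' 0 → fail=19;  out ∅∪∅=∅
  n18('bd'): parent n1 fail=0; on 'd' 0 → fail=19;  out {4}∪∅={4}
  n20('db'): parent n19 fail=0; on 'b' 0 → fail=1;  out ∅∪∅=∅
  n3('bac'): parent n2 fail=13; on 'c' 13→0 → fail=7;  out ∅∪∅=∅
  n9('cdc'): parent n8 fail=19; on 'c' 19→0 → fail=7;  out ∅∪∅=∅
  n15('add'): parent n14 fail=19; on 'd' 19→0 → fail=19;  out ∅∪∅=∅
  n21('dbb'): parent n20 fail=1; on 'b' 1→0 → fail=1;  out ∅∪∅=∅
  n23('cda'): parent n8 fail=19; on 'a' 19→0 → fail=13;  out ∅∪∅=∅
  n4('baca'): parent n3 fail=7; on 'a' 7→0 → fail=13;  out ∅∪∅=∅
  n10('cdcd'): parent n9 fail=7; on 'd' 7 → fail=8;  out ∅∪∅=∅
  n16('adda'): parent n15 fail=19; on 'a' 19→0 → fail=13;  out ∅∪∅=∅
  n22('dbba'): parent n21 fail=1; on 'a' 1 → fail=2;  out {5}∪{3}={3,5}
  n24('cdad'): parent n23 fail=13; on 'd' 13 → fail=14;  out {6}∪∅={6}
  n5('bacad'): parent n4 fail=13; on 'd' 13 → fail=14;  out ∅∪∅=∅
  n11('cdcda'): parent n10 fail=8; on 'a' 8 → fail=23;  out ∅∪∅=∅
  n17('addac'): parent n16 fail=13; on 'c' 13→0 → fail=7;  out {2}∪∅={2}
  n6('bacadd'): parent n5 fail=14; on 'd' 14 → fail=15;  out {0}∪∅={0}
  n12('cdcdad'): parent n11 fail=23; on 'd' 23 → fail=24;  out {1}∪{6}={1,6}

Scan:
i=0 'b': node 0→1
i=1 'b': node 1→1 ·f
i=2 'a': node 1→2  → match P3@[1:2]
i=3 'd': node 2→14 ·f
i=4 'b': node 14→20 ·f
i=5 'a': node 20→2 ·f  → match P3@[4:5]
i=6 'c': node 2→3
i=7 'a': node 3→4
i=8 'd': node 4→5
i=9 'd': node 5→6  → match P0@[4:9]
i=10 'b': node 6→20 ·f
i=11 'd': node 20→18 ·f  → match P4@[10:11]
i=12 'a': node 18→13 ·f
i=13 'd': node 13→14
i=14 'a': node 14→13 ·f
i=15 'd': node 13→14
i=16 'd': node 14→15
i=17 'a': node 15→16
i=18 'c': node 16→17  → match P2@[14:18]
i=19 'd': node 17→8 ·f
i=20 'b': node 8→20 ·f
i=21 'b': node 20→21
i=22 'a': node 21→22  → match P3@[21:22],P5@[19:22]
i=23 'c': node 22→3 ·f
i=24 'a': node 3→4
i=25 'd': node 4→5
i=26 'd': node 5→6  → match P0@[21:26]
i=27 'b': node 6→20 ·f
i=28 'c': node 20→7 ·f
i=29 'a': node 7→13 ·f
i=30 'a': node 13→13 ·f
i=31 'd': node 13→14
i=32 'd': node 14→15
i=33 'a': node 15→16
i=34 'c': node 16→17  → match P2@[30:34]
i=35 'a': node 17→13 ·f
i=36 'd': node 13→14
i=37 'd': node 14→15
i=38 'a': node 15→16
i=39 'c': node 16→17  → match P2@[35:39]
i=40 'b': node 17→1 ·f
i=41 'a': node 1→2  → match P3@[40:41]
i=42 'c': node 2→3
i=43 'a': node 3→4
i=44 'd': node 4→5
i=45 'd': node 5→6  → match P0@[40:45]
i=46 'a': node 6→16 ·f
i=47 'd': node 16→14 ·f
i=48 'b': node 14→20 ·f
i=49 'a': node 20→2 ·f  → match P3@[48:49]
i=50 'c': node 2→3
i=51 'c': node 3→7 ·f
i=52 'b': node 7→1 ·f
i=53 'd': node 1→18  → match P4@[52:53]
i=54 'd': node 18→19 ·f
i=55 'b': node 19→20
i=56 'b': node 20→21
i=57 'a': node 21→22  → match P3@[56:57],P5@[54:57]
i=58 'b': node 22→1 ·f
i=59 'a': node 1→2  → match P3@[58:59]
i=60 'd': node 2→14 ·f
i=61 'd': node 14→15
i=62 'a': node 15→16
i=63 'c': node 16→17  → match P2@[59:63]
i=64 'b': node 17→1 ·f
i=65 'd': node 1→18  → match P4@[64:65]
i=66 'c': node 18→7 ·f
i=67 'c': node 7→7 ·f
i=68 'd': node 7→8
i=69 'a': node 8→23
i=70 'd': node 23→24  → match P6@[67:70]
i=71 'd': node 24→15 ·f

Matches: [[2,3],[5,3],[9,0],[11,4],[18,2],[22,3],[22,5],[26,0],[34,2],[39,2],[41,3],[45,0],[49,3],[53,4],[57,3],[57,5],[59,3],[63,2],[65,4],[70,6]]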